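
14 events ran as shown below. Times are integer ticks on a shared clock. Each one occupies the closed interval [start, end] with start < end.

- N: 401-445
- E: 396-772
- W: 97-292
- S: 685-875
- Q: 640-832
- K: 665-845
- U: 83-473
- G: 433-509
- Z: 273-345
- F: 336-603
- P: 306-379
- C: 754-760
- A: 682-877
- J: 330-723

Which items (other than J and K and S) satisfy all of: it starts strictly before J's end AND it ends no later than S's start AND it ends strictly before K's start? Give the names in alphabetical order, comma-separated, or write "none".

F, G, N, P, U, W, Z

Conditions: its start is strictly before J's end (X.start < 723) AND its end is no later than S's start (X.end <= 685) AND its end is strictly before K's start (X.end < 665).
A: start 682 < 723? ✓; end 877 <= 685? ✗; end 877 < 665? ✗ → no.
C: start 754 < 723? ✗; end 760 <= 685? ✗; end 760 < 665? ✗ → no.
E: start 396 < 723? ✓; end 772 <= 685? ✗; end 772 < 665? ✗ → no.
F: start 336 < 723? ✓; end 603 <= 685? ✓; end 603 < 665? ✓ → yes.
G: start 433 < 723? ✓; end 509 <= 685? ✓; end 509 < 665? ✓ → yes.
N: start 401 < 723? ✓; end 445 <= 685? ✓; end 445 < 665? ✓ → yes.
P: start 306 < 723? ✓; end 379 <= 685? ✓; end 379 < 665? ✓ → yes.
Q: start 640 < 723? ✓; end 832 <= 685? ✗; end 832 < 665? ✗ → no.
U: start 83 < 723? ✓; end 473 <= 685? ✓; end 473 < 665? ✓ → yes.
W: start 97 < 723? ✓; end 292 <= 685? ✓; end 292 < 665? ✓ → yes.
Z: start 273 < 723? ✓; end 345 <= 685? ✓; end 345 < 665? ✓ → yes.
Result: F, G, N, P, U, W, Z.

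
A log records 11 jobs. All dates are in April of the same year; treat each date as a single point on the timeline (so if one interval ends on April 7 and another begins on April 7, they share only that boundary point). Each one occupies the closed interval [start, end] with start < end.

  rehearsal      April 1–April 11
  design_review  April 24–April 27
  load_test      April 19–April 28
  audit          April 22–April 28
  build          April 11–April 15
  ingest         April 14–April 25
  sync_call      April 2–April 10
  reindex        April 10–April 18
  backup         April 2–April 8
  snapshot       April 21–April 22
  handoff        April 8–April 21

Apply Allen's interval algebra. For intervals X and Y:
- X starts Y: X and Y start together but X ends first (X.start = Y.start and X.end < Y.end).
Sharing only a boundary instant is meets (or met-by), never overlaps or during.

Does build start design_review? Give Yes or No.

No

build = [April 11, April 15], design_review = [April 24, April 27].
Actual relation of build to design_review: before.
Asked whether 'starts' holds → No.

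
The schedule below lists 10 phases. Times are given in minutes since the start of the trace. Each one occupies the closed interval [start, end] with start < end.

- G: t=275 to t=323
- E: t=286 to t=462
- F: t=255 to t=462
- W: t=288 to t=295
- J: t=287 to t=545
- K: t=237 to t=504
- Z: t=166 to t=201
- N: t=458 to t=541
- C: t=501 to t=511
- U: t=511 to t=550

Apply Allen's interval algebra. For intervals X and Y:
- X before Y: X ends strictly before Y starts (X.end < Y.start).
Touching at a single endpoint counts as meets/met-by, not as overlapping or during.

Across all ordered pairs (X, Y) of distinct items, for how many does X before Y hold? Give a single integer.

Checking all 90 ordered pairs for relation 'before'; matching pairs in alphabetical order:
(E, C): E before C ✓
(E, U): E before U ✓
(F, C): F before C ✓
(F, U): F before U ✓
(G, C): G before C ✓
(G, N): G before N ✓
(G, U): G before U ✓
(K, U): K before U ✓
(W, C): W before C ✓
(W, N): W before N ✓
(W, U): W before U ✓
(Z, C): Z before C ✓
(Z, E): Z before E ✓
(Z, F): Z before F ✓
(Z, G): Z before G ✓
(Z, J): Z before J ✓
(Z, K): Z before K ✓
(Z, N): Z before N ✓
(Z, U): Z before U ✓
(Z, W): Z before W ✓
Count: 20.

20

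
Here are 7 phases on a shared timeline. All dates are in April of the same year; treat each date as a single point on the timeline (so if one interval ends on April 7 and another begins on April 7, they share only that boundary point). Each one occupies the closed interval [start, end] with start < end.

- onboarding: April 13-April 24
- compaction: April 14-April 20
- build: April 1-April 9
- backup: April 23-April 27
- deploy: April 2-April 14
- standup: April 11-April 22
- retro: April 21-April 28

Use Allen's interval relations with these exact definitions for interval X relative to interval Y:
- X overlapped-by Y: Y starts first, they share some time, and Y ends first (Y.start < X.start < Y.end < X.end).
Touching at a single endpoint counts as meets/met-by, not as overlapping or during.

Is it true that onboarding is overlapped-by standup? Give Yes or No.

onboarding = [April 13, April 24], standup = [April 11, April 22].
Actual relation of onboarding to standup: overlapped-by.
Asked whether 'overlapped-by' holds → Yes.

Yes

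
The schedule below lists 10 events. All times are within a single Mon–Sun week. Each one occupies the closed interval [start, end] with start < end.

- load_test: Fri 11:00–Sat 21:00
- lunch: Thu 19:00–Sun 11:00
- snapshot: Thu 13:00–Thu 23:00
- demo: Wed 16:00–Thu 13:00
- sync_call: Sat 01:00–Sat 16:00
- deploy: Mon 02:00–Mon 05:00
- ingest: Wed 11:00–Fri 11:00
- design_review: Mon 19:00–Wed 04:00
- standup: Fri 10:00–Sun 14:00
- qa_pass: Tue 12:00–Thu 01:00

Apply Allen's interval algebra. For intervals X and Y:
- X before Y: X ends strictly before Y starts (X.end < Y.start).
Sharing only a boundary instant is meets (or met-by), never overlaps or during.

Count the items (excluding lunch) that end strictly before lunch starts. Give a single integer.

4

Target lunch = [Thu 19:00, Sun 11:00].
demo [Wed 16:00, Thu 13:00] → before → counts.
deploy [Mon 02:00, Mon 05:00] → before → counts.
design_review [Mon 19:00, Wed 04:00] → before → counts.
ingest [Wed 11:00, Fri 11:00] → overlaps → no.
load_test [Fri 11:00, Sat 21:00] → during → no.
qa_pass [Tue 12:00, Thu 01:00] → before → counts.
snapshot [Thu 13:00, Thu 23:00] → overlaps → no.
standup [Fri 10:00, Sun 14:00] → overlapped-by → no.
sync_call [Sat 01:00, Sat 16:00] → during → no.
Total: 4.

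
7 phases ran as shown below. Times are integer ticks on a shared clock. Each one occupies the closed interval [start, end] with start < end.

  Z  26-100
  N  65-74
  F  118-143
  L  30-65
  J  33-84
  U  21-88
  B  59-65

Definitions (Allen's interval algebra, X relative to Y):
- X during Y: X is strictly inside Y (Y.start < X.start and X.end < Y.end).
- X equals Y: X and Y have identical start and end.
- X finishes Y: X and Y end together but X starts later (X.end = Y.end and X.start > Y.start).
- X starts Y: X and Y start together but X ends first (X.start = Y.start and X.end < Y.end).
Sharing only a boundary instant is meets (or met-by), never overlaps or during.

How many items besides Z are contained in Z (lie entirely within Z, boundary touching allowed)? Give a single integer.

Target Z = [26, 100].
B [59, 65] → during → counts.
F [118, 143] → after → no.
J [33, 84] → during → counts.
L [30, 65] → during → counts.
N [65, 74] → during → counts.
U [21, 88] → overlaps → no.
Total: 4.

4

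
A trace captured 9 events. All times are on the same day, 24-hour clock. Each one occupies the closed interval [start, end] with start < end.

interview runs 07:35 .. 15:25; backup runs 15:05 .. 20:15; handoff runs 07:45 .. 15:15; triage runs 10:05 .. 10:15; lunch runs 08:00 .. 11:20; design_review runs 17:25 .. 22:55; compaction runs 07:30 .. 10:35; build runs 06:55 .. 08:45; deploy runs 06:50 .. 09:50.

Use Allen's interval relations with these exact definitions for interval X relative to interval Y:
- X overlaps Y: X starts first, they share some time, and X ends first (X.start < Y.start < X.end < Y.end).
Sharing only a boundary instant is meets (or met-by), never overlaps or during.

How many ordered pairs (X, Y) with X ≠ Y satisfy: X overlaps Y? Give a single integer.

14

Checking all 72 ordered pairs for relation 'overlaps'; matching pairs in alphabetical order:
(backup, design_review): backup overlaps design_review ✓
(build, compaction): build overlaps compaction ✓
(build, handoff): build overlaps handoff ✓
(build, interview): build overlaps interview ✓
(build, lunch): build overlaps lunch ✓
(compaction, handoff): compaction overlaps handoff ✓
(compaction, interview): compaction overlaps interview ✓
(compaction, lunch): compaction overlaps lunch ✓
(deploy, compaction): deploy overlaps compaction ✓
(deploy, handoff): deploy overlaps handoff ✓
(deploy, interview): deploy overlaps interview ✓
(deploy, lunch): deploy overlaps lunch ✓
(handoff, backup): handoff overlaps backup ✓
(interview, backup): interview overlaps backup ✓
Count: 14.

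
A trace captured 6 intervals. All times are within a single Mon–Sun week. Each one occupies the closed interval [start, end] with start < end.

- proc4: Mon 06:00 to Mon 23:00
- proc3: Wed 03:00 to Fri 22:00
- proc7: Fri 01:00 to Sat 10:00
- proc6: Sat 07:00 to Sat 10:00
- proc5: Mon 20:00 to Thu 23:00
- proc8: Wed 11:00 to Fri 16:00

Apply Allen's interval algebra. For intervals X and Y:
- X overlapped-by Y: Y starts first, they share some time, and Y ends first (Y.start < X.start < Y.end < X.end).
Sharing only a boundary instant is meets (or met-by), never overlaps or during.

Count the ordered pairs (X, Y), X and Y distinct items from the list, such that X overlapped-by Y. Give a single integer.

5

Checking all 30 ordered pairs for relation 'overlapped-by'; matching pairs in alphabetical order:
(proc3, proc5): proc3 overlapped-by proc5 ✓
(proc5, proc4): proc5 overlapped-by proc4 ✓
(proc7, proc3): proc7 overlapped-by proc3 ✓
(proc7, proc8): proc7 overlapped-by proc8 ✓
(proc8, proc5): proc8 overlapped-by proc5 ✓
Count: 5.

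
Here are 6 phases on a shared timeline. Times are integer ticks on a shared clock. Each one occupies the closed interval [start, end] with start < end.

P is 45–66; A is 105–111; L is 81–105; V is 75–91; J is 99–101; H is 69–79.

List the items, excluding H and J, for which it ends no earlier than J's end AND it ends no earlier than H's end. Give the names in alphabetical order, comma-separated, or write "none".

Conditions: its end is no earlier than J's end (X.end >= 101) AND its end is no earlier than H's end (X.end >= 79).
A: end 111 >= 101? ✓; end 111 >= 79? ✓ → yes.
L: end 105 >= 101? ✓; end 105 >= 79? ✓ → yes.
P: end 66 >= 101? ✗; end 66 >= 79? ✗ → no.
V: end 91 >= 101? ✗; end 91 >= 79? ✓ → no.
Result: A, L.

A, L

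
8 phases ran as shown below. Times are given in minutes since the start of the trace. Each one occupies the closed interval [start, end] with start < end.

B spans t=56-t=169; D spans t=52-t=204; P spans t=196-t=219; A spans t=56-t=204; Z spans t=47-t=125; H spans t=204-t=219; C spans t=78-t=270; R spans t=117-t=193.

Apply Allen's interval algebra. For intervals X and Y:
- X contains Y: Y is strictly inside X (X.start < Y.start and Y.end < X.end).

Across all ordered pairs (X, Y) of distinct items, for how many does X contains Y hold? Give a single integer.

Checking all 56 ordered pairs for relation 'contains'; matching pairs in alphabetical order:
(A, R): A contains R ✓
(C, H): C contains H ✓
(C, P): C contains P ✓
(C, R): C contains R ✓
(D, B): D contains B ✓
(D, R): D contains R ✓
Count: 6.

6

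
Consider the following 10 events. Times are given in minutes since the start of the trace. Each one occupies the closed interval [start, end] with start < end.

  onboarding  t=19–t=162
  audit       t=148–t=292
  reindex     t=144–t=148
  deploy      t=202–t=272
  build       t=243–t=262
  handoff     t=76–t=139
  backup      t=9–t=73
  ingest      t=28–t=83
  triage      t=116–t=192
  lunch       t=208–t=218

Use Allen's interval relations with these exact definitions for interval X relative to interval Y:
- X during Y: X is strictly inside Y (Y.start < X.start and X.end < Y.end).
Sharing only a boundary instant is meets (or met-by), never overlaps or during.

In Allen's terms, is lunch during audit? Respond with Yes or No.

lunch = [t=208, t=218], audit = [t=148, t=292].
Actual relation of lunch to audit: during.
Asked whether 'during' holds → Yes.

Yes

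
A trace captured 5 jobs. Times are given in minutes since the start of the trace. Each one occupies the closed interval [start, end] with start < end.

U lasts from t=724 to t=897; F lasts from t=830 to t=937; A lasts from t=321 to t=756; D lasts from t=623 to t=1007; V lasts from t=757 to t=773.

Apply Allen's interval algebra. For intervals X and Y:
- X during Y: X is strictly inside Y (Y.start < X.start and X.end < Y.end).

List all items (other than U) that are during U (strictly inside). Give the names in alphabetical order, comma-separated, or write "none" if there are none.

Target U = [t=724, t=897].
A [t=321, t=756] → overlaps → no.
D [t=623, t=1007] → contains → no.
F [t=830, t=937] → overlapped-by → no.
V [t=757, t=773] → during → yes.
Result: V.

V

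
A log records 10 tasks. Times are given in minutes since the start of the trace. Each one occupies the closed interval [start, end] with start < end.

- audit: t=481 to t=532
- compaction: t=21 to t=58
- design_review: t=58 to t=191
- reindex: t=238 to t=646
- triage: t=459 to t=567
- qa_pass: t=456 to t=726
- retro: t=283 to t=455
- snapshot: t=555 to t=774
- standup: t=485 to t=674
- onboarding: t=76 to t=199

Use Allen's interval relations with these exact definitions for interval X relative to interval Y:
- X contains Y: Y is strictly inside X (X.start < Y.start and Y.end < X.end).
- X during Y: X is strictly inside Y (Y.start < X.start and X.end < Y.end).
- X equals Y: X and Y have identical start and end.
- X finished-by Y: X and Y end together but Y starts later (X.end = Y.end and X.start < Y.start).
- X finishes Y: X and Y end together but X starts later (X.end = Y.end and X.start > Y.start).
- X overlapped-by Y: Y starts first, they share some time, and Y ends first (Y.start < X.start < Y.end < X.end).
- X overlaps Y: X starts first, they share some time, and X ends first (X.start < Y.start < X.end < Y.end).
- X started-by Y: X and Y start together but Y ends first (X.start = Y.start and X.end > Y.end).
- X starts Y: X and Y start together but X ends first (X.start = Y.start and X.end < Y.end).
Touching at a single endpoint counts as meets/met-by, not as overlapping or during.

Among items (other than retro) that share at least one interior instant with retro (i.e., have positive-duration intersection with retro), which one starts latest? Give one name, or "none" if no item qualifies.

Target retro = [t=283, t=455].
audit [t=481, t=532] → after → excluded.
compaction [t=21, t=58] → before → excluded.
design_review [t=58, t=191] → before → excluded.
onboarding [t=76, t=199] → before → excluded.
qa_pass [t=456, t=726] → after → excluded.
reindex [t=238, t=646] → contains → candidate.
snapshot [t=555, t=774] → after → excluded.
standup [t=485, t=674] → after → excluded.
triage [t=459, t=567] → after → excluded.
Among candidates, latest start is t=238 → reindex.

reindex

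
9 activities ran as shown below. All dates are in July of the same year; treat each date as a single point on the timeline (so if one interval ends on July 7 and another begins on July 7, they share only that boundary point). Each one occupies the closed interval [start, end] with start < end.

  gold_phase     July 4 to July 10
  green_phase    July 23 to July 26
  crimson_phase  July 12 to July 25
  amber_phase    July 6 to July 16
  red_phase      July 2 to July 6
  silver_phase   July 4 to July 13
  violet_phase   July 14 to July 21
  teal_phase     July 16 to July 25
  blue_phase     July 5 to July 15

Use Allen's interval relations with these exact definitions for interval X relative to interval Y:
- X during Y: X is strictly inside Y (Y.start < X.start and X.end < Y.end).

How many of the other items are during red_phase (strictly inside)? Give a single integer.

Target red_phase = [July 2, July 6].
amber_phase [July 6, July 16] → met-by → no.
blue_phase [July 5, July 15] → overlapped-by → no.
crimson_phase [July 12, July 25] → after → no.
gold_phase [July 4, July 10] → overlapped-by → no.
green_phase [July 23, July 26] → after → no.
silver_phase [July 4, July 13] → overlapped-by → no.
teal_phase [July 16, July 25] → after → no.
violet_phase [July 14, July 21] → after → no.
Total: 0.

0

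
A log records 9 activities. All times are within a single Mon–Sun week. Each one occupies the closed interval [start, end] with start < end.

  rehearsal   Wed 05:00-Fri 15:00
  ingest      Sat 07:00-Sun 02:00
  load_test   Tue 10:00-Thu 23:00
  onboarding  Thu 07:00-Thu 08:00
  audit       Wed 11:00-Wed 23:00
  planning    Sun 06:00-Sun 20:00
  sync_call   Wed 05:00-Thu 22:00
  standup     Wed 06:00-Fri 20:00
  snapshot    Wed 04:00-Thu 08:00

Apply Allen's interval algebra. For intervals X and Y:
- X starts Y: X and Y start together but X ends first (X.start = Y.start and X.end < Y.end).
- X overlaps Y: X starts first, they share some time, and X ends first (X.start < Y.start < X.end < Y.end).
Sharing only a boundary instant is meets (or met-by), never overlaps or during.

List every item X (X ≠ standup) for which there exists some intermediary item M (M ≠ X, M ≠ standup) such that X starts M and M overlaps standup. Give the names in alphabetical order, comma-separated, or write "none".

Target standup = [Wed 06:00, Fri 20:00].
Intermediaries M with M overlaps standup: load_test, rehearsal, snapshot, sync_call.
Via load_test — items with X starts load_test: none.
Via rehearsal — items with X starts rehearsal: sync_call.
Via snapshot — items with X starts snapshot: none.
Via sync_call — items with X starts sync_call: none.
Union: sync_call.

sync_call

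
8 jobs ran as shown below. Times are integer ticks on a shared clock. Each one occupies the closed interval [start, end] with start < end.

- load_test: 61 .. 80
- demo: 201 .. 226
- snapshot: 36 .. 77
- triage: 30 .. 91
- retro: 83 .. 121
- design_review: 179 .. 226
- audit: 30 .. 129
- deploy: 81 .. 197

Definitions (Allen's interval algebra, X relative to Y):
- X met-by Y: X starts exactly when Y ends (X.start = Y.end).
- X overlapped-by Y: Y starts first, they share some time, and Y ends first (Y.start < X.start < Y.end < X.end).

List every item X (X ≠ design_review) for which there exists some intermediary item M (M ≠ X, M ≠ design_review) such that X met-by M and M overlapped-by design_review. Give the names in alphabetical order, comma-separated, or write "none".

Target design_review = [179, 226].
Intermediaries M with M overlapped-by design_review: none.
Union: none.

none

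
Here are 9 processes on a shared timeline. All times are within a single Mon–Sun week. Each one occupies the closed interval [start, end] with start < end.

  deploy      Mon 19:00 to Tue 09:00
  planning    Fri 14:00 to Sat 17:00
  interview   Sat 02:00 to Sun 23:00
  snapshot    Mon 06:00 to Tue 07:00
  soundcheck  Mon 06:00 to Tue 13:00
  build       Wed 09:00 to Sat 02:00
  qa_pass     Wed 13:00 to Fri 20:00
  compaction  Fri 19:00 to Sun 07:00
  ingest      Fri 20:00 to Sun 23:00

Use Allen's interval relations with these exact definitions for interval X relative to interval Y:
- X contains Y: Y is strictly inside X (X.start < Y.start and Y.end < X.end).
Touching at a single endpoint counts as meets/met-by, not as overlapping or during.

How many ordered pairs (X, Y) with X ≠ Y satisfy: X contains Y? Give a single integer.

Checking all 72 ordered pairs for relation 'contains'; matching pairs in alphabetical order:
(build, qa_pass): build contains qa_pass ✓
(soundcheck, deploy): soundcheck contains deploy ✓
Count: 2.

2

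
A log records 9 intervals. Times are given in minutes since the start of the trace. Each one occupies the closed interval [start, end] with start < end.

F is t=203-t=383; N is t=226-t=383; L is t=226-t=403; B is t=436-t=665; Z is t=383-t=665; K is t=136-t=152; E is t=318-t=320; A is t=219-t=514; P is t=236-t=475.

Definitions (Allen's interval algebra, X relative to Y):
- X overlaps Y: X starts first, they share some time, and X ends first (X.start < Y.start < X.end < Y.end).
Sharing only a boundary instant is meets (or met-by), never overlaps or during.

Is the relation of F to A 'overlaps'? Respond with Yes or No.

Yes

F = [t=203, t=383], A = [t=219, t=514].
Actual relation of F to A: overlaps.
Asked whether 'overlaps' holds → Yes.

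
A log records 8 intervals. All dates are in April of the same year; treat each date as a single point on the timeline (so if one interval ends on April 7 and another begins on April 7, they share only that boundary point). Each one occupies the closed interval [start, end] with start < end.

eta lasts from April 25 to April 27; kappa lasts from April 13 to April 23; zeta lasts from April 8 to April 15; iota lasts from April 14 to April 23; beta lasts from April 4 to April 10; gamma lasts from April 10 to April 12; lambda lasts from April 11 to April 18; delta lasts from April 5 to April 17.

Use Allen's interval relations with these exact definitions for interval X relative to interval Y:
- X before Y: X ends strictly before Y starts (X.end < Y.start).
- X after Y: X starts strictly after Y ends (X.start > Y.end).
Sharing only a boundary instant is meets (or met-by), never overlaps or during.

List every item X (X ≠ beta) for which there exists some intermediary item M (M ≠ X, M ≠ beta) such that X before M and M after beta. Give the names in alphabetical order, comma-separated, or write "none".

delta, gamma, iota, kappa, lambda, zeta

Target beta = [April 4, April 10].
Intermediaries M with M after beta: eta, iota, kappa, lambda.
Via eta — items with X before eta: delta, gamma, iota, kappa, lambda, zeta.
Via iota — items with X before iota: gamma.
Via kappa — items with X before kappa: gamma.
Via lambda — items with X before lambda: none.
Union: delta, gamma, iota, kappa, lambda, zeta.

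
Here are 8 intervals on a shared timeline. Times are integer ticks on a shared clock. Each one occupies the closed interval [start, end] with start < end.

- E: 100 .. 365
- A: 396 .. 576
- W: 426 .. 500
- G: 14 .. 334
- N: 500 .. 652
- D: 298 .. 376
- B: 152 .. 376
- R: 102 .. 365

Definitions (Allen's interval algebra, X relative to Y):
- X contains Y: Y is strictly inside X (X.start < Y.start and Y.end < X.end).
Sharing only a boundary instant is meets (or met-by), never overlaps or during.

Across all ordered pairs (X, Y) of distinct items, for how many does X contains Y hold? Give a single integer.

1

Checking all 56 ordered pairs for relation 'contains'; matching pairs in alphabetical order:
(A, W): A contains W ✓
Count: 1.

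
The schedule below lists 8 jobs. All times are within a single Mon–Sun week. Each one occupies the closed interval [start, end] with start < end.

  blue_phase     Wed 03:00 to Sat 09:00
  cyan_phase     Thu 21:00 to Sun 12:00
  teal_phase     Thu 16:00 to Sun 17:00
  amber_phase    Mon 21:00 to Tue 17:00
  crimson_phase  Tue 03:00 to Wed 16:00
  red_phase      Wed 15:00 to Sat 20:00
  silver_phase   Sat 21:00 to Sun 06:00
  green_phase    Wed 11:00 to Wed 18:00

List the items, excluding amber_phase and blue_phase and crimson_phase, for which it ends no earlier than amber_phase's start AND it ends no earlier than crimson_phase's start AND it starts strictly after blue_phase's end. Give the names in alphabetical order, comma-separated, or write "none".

Conditions: its end is no earlier than amber_phase's start (X.end >= Mon 21:00) AND its end is no earlier than crimson_phase's start (X.end >= Tue 03:00) AND its start is strictly after blue_phase's end (X.start > Sat 09:00).
cyan_phase: end Sun 12:00 >= Mon 21:00? ✓; end Sun 12:00 >= Tue 03:00? ✓; start Thu 21:00 > Sat 09:00? ✗ → no.
green_phase: end Wed 18:00 >= Mon 21:00? ✓; end Wed 18:00 >= Tue 03:00? ✓; start Wed 11:00 > Sat 09:00? ✗ → no.
red_phase: end Sat 20:00 >= Mon 21:00? ✓; end Sat 20:00 >= Tue 03:00? ✓; start Wed 15:00 > Sat 09:00? ✗ → no.
silver_phase: end Sun 06:00 >= Mon 21:00? ✓; end Sun 06:00 >= Tue 03:00? ✓; start Sat 21:00 > Sat 09:00? ✓ → yes.
teal_phase: end Sun 17:00 >= Mon 21:00? ✓; end Sun 17:00 >= Tue 03:00? ✓; start Thu 16:00 > Sat 09:00? ✗ → no.
Result: silver_phase.

silver_phase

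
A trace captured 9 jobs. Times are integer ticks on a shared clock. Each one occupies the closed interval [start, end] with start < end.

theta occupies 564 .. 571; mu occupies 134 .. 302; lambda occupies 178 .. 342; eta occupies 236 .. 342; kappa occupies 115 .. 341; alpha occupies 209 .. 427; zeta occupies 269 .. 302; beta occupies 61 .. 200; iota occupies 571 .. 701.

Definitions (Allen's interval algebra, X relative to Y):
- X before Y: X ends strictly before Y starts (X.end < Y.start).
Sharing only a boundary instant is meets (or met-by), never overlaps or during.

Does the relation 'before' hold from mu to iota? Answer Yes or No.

mu = [134, 302], iota = [571, 701].
Actual relation of mu to iota: before.
Asked whether 'before' holds → Yes.

Yes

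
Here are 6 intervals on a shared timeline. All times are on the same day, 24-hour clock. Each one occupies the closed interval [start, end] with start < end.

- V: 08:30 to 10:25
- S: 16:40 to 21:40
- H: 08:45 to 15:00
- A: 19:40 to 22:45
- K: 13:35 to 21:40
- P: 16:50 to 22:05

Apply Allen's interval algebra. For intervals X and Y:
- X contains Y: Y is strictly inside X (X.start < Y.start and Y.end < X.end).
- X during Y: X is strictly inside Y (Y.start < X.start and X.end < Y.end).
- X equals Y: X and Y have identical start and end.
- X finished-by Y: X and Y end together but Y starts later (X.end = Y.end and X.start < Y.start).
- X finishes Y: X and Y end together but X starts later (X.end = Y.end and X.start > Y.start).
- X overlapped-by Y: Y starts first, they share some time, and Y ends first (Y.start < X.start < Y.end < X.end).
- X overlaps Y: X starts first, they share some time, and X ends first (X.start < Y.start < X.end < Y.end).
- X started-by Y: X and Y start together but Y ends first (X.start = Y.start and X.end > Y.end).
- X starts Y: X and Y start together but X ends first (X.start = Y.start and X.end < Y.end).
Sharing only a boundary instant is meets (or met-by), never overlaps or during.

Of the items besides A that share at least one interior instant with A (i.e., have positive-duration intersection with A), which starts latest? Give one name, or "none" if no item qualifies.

P

Target A = [19:40, 22:45].
H [08:45, 15:00] → before → excluded.
K [13:35, 21:40] → overlaps → candidate.
P [16:50, 22:05] → overlaps → candidate.
S [16:40, 21:40] → overlaps → candidate.
V [08:30, 10:25] → before → excluded.
Among candidates, latest start is 16:50 → P.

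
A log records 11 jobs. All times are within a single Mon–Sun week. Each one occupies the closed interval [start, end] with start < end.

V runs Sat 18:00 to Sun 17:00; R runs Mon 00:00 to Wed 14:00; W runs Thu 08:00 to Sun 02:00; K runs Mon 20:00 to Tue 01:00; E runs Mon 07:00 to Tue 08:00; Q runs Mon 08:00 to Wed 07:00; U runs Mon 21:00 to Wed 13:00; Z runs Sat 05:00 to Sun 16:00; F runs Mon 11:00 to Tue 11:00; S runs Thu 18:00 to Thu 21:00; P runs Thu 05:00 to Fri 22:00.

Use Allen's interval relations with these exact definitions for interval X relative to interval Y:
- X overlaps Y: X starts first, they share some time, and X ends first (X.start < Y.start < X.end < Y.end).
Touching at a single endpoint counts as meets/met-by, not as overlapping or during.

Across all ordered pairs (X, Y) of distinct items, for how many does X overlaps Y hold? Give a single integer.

Checking all 110 ordered pairs for relation 'overlaps'; matching pairs in alphabetical order:
(E, F): E overlaps F ✓
(E, Q): E overlaps Q ✓
(E, U): E overlaps U ✓
(F, U): F overlaps U ✓
(K, U): K overlaps U ✓
(P, W): P overlaps W ✓
(Q, U): Q overlaps U ✓
(W, V): W overlaps V ✓
(W, Z): W overlaps Z ✓
(Z, V): Z overlaps V ✓
Count: 10.

10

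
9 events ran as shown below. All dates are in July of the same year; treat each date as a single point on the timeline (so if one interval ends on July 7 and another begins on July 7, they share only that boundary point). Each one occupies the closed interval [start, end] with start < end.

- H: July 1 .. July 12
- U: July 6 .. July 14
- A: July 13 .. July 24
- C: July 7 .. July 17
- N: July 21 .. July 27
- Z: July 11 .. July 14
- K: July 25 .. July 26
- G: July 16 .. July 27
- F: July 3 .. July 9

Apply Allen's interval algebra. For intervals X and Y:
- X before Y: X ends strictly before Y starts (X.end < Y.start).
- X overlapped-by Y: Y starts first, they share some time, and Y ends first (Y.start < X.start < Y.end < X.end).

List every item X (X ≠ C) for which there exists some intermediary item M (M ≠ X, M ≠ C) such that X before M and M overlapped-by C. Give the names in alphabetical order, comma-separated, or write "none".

F, H, U, Z

Target C = [July 7, July 17].
Intermediaries M with M overlapped-by C: A, G.
Via A — items with X before A: F, H.
Via G — items with X before G: F, H, U, Z.
Union: F, H, U, Z.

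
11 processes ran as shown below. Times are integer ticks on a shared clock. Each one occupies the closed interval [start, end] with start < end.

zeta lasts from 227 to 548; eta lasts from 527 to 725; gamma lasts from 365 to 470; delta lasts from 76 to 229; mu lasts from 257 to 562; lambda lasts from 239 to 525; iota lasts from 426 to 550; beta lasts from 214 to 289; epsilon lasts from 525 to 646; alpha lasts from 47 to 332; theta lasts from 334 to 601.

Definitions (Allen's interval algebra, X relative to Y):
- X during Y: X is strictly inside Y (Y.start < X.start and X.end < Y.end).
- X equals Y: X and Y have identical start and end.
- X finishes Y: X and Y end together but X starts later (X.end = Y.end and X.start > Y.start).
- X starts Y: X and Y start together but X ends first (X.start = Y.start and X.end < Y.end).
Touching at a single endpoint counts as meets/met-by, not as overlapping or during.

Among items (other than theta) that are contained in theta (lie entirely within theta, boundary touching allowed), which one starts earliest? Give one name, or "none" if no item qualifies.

Target theta = [334, 601].
alpha [47, 332] → before → excluded.
beta [214, 289] → before → excluded.
delta [76, 229] → before → excluded.
epsilon [525, 646] → overlapped-by → excluded.
eta [527, 725] → overlapped-by → excluded.
gamma [365, 470] → during → candidate.
iota [426, 550] → during → candidate.
lambda [239, 525] → overlaps → excluded.
mu [257, 562] → overlaps → excluded.
zeta [227, 548] → overlaps → excluded.
Among candidates, earliest start is 365 → gamma.

gamma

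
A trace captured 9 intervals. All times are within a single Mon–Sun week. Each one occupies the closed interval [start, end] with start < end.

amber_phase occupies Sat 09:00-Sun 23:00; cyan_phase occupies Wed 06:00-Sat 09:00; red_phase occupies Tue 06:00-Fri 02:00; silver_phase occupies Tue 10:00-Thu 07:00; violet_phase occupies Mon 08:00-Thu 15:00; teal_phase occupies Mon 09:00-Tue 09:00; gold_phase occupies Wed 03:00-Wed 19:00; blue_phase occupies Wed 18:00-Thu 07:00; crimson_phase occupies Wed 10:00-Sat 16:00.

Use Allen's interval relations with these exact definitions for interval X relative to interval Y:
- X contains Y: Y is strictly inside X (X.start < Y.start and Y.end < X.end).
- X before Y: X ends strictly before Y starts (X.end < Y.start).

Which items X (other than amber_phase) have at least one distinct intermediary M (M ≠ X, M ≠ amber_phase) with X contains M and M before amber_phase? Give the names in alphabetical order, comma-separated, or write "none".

crimson_phase, cyan_phase, red_phase, silver_phase, violet_phase

Target amber_phase = [Sat 09:00, Sun 23:00].
Intermediaries M with M before amber_phase: blue_phase, gold_phase, red_phase, silver_phase, teal_phase, violet_phase.
Via blue_phase — items with X contains blue_phase: crimson_phase, cyan_phase, red_phase, violet_phase.
Via gold_phase — items with X contains gold_phase: red_phase, silver_phase, violet_phase.
Via red_phase — items with X contains red_phase: none.
Via silver_phase — items with X contains silver_phase: red_phase, violet_phase.
Via teal_phase — items with X contains teal_phase: violet_phase.
Via violet_phase — items with X contains violet_phase: none.
Union: crimson_phase, cyan_phase, red_phase, silver_phase, violet_phase.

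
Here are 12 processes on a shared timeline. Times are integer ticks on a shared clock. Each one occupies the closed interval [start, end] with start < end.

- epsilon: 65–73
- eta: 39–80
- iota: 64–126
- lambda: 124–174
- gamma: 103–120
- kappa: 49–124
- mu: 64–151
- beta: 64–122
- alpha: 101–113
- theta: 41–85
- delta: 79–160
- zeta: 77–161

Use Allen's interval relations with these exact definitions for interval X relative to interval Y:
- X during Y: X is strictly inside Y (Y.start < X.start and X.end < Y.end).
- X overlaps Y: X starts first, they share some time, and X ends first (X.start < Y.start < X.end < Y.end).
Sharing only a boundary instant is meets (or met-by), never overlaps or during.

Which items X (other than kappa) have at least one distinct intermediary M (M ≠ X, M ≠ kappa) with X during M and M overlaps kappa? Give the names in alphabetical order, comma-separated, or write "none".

epsilon

Target kappa = [49, 124].
Intermediaries M with M overlaps kappa: eta, theta.
Via eta — items with X during eta: epsilon.
Via theta — items with X during theta: epsilon.
Union: epsilon.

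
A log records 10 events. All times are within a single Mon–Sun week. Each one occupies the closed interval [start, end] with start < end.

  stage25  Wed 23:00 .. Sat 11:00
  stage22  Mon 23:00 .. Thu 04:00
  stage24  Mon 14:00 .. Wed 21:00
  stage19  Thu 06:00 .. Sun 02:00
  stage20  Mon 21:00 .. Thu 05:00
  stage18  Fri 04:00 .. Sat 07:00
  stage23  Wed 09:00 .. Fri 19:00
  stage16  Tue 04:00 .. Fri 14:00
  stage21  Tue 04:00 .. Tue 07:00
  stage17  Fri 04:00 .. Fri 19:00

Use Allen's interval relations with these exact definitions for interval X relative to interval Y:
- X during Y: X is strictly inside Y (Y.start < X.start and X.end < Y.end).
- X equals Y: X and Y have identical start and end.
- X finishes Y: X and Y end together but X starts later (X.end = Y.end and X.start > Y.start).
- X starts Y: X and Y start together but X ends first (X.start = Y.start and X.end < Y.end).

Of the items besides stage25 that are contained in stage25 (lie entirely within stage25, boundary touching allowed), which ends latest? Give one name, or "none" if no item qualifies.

Target stage25 = [Wed 23:00, Sat 11:00].
stage16 [Tue 04:00, Fri 14:00] → overlaps → excluded.
stage17 [Fri 04:00, Fri 19:00] → during → candidate.
stage18 [Fri 04:00, Sat 07:00] → during → candidate.
stage19 [Thu 06:00, Sun 02:00] → overlapped-by → excluded.
stage20 [Mon 21:00, Thu 05:00] → overlaps → excluded.
stage21 [Tue 04:00, Tue 07:00] → before → excluded.
stage22 [Mon 23:00, Thu 04:00] → overlaps → excluded.
stage23 [Wed 09:00, Fri 19:00] → overlaps → excluded.
stage24 [Mon 14:00, Wed 21:00] → before → excluded.
Among candidates, latest end is Sat 07:00 → stage18.

stage18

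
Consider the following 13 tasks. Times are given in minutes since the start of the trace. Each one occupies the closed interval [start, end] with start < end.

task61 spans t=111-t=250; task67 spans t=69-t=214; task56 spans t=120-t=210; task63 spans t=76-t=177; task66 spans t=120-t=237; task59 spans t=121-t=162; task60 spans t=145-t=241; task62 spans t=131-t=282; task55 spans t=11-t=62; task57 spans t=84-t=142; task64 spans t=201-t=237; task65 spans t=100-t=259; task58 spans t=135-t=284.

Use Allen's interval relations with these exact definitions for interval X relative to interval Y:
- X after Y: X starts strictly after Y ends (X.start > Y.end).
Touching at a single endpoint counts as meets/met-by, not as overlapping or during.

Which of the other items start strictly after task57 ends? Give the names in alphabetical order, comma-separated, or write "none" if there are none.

task60, task64

Target task57 = [t=84, t=142].
task55 [t=11, t=62] → before → no.
task56 [t=120, t=210] → overlapped-by → no.
task58 [t=135, t=284] → overlapped-by → no.
task59 [t=121, t=162] → overlapped-by → no.
task60 [t=145, t=241] → after → yes.
task61 [t=111, t=250] → overlapped-by → no.
task62 [t=131, t=282] → overlapped-by → no.
task63 [t=76, t=177] → contains → no.
task64 [t=201, t=237] → after → yes.
task65 [t=100, t=259] → overlapped-by → no.
task66 [t=120, t=237] → overlapped-by → no.
task67 [t=69, t=214] → contains → no.
Result: task60, task64.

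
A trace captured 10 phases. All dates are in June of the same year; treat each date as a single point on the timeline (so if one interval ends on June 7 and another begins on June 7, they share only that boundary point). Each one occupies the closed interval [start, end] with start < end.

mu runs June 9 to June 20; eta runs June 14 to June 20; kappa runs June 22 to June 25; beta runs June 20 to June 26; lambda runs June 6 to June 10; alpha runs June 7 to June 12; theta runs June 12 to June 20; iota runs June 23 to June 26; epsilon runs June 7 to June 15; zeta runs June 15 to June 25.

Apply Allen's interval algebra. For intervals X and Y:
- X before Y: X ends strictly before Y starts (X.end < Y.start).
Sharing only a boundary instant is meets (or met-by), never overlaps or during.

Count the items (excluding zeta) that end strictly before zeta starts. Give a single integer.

2

Target zeta = [June 15, June 25].
alpha [June 7, June 12] → before → counts.
beta [June 20, June 26] → overlapped-by → no.
epsilon [June 7, June 15] → meets → no.
eta [June 14, June 20] → overlaps → no.
iota [June 23, June 26] → overlapped-by → no.
kappa [June 22, June 25] → finishes → no.
lambda [June 6, June 10] → before → counts.
mu [June 9, June 20] → overlaps → no.
theta [June 12, June 20] → overlaps → no.
Total: 2.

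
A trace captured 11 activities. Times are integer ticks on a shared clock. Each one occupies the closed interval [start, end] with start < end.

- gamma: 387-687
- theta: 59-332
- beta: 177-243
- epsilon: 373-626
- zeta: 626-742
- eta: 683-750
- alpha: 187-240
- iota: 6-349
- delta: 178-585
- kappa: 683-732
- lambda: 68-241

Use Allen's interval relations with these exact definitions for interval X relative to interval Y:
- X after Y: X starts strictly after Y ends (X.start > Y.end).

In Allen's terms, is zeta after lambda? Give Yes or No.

Yes

zeta = [626, 742], lambda = [68, 241].
Actual relation of zeta to lambda: after.
Asked whether 'after' holds → Yes.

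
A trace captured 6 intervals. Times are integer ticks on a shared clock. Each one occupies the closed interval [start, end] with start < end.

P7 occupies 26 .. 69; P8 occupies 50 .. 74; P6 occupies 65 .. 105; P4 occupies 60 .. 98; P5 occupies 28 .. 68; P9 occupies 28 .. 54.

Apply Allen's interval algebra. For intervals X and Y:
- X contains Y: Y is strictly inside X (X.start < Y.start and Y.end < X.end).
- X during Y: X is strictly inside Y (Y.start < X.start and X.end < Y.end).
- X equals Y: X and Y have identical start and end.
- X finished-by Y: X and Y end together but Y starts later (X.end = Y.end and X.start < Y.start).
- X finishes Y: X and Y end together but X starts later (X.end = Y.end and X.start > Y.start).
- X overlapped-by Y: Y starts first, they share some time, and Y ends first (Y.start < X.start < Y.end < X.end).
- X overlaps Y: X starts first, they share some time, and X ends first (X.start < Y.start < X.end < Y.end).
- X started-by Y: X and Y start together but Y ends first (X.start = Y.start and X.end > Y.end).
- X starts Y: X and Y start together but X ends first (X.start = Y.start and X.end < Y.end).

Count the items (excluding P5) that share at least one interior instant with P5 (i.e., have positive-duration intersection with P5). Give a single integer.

Target P5 = [28, 68].
P4 [60, 98] → overlapped-by → counts.
P6 [65, 105] → overlapped-by → counts.
P7 [26, 69] → contains → counts.
P8 [50, 74] → overlapped-by → counts.
P9 [28, 54] → starts → counts.
Total: 5.

5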